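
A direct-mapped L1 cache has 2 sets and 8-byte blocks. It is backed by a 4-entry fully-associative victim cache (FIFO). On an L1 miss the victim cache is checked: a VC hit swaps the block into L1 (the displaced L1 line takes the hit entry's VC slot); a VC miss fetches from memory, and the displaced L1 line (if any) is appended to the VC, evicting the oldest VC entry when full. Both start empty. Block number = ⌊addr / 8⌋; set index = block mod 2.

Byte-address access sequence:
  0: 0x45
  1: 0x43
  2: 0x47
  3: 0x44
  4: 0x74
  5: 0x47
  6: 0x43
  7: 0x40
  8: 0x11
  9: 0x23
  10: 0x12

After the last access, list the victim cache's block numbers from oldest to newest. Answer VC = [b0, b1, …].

VC = [14, 8, 4]

0: 0x45 (blk 8, set 0) → MISS  vc=[]
1: 0x43 (blk 8, set 0) → L1-HIT  vc=[]
2: 0x47 (blk 8, set 0) → L1-HIT  vc=[]
3: 0x44 (blk 8, set 0) → L1-HIT  vc=[]
4: 0x74 (blk 14, set 0) → MISS  vc=[8]
5: 0x47 (blk 8, set 0) → VC-HIT  vc=[14]
6: 0x43 (blk 8, set 0) → L1-HIT  vc=[14]
7: 0x40 (blk 8, set 0) → L1-HIT  vc=[14]
8: 0x11 (blk 2, set 0) → MISS  vc=[14, 8]
9: 0x23 (blk 4, set 0) → MISS  vc=[14, 8, 2]
10: 0x12 (blk 2, set 0) → VC-HIT  vc=[14, 8, 4]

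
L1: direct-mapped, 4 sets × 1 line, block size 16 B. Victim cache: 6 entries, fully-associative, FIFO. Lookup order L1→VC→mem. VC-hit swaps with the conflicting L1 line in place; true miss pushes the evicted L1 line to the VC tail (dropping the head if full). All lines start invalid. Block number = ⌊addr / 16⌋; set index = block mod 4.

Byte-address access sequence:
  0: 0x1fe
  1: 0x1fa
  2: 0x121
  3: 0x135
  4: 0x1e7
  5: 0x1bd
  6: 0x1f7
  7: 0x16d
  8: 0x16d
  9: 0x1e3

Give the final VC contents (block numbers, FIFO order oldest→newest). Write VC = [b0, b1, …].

VC = [27, 18, 19, 22]

#0 0x1fe→b31/s3 MISS; vc=[]
#1 0x1fa→b31/s3 L1-HIT; vc=[]
#2 0x121→b18/s2 MISS; vc=[]
#3 0x135→b19/s3 MISS; vc=[31]
#4 0x1e7→b30/s2 MISS; vc=[31,18]
#5 0x1bd→b27/s3 MISS; vc=[31,18,19]
#6 0x1f7→b31/s3 VC-HIT; vc=[27,18,19]
#7 0x16d→b22/s2 MISS; vc=[27,18,19,30]
#8 0x16d→b22/s2 L1-HIT; vc=[27,18,19,30]
#9 0x1e3→b30/s2 VC-HIT; vc=[27,18,19,22]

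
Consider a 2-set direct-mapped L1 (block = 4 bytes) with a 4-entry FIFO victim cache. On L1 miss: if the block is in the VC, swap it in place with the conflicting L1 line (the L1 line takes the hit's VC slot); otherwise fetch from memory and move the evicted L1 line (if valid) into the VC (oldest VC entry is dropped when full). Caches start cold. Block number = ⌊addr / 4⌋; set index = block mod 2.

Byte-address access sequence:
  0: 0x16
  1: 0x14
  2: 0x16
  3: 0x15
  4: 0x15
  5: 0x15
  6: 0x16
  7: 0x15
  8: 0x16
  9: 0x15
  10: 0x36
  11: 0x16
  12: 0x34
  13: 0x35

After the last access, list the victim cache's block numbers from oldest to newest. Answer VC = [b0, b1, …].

#0 0x16→b5/s1 MISS; vc=[]
#1 0x14→b5/s1 L1-HIT; vc=[]
#2 0x16→b5/s1 L1-HIT; vc=[]
#3 0x15→b5/s1 L1-HIT; vc=[]
#4 0x15→b5/s1 L1-HIT; vc=[]
#5 0x15→b5/s1 L1-HIT; vc=[]
#6 0x16→b5/s1 L1-HIT; vc=[]
#7 0x15→b5/s1 L1-HIT; vc=[]
#8 0x16→b5/s1 L1-HIT; vc=[]
#9 0x15→b5/s1 L1-HIT; vc=[]
#10 0x36→b13/s1 MISS; vc=[5]
#11 0x16→b5/s1 VC-HIT; vc=[13]
#12 0x34→b13/s1 VC-HIT; vc=[5]
#13 0x35→b13/s1 L1-HIT; vc=[5]

VC = [5]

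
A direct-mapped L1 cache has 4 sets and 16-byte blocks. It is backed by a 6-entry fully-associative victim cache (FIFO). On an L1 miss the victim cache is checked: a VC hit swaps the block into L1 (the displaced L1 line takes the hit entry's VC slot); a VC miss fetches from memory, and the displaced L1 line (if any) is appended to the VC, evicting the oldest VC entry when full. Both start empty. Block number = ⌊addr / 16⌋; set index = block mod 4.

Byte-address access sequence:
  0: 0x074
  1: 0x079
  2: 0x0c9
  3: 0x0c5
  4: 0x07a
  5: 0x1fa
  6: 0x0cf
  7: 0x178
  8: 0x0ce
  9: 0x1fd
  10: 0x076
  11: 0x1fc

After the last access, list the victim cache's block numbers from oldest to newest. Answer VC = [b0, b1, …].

#0 0x74→b7/s3 MISS; vc=[]
#1 0x79→b7/s3 L1-HIT; vc=[]
#2 0xc9→b12/s0 MISS; vc=[]
#3 0xc5→b12/s0 L1-HIT; vc=[]
#4 0x7a→b7/s3 L1-HIT; vc=[]
#5 0x1fa→b31/s3 MISS; vc=[7]
#6 0xcf→b12/s0 L1-HIT; vc=[7]
#7 0x178→b23/s3 MISS; vc=[7,31]
#8 0xce→b12/s0 L1-HIT; vc=[7,31]
#9 0x1fd→b31/s3 VC-HIT; vc=[7,23]
#10 0x76→b7/s3 VC-HIT; vc=[31,23]
#11 0x1fc→b31/s3 VC-HIT; vc=[7,23]

VC = [7, 23]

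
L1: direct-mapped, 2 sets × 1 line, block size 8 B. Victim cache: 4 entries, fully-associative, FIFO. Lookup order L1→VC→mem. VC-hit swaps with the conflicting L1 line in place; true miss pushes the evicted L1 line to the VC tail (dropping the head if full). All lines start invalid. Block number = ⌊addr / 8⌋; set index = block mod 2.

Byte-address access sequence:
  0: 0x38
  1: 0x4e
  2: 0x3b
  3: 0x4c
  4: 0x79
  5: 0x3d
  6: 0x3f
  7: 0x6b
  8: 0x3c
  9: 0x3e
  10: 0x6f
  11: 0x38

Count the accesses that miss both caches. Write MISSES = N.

MISSES = 4

#0 0x38→b7/s1 MISS; vc=[]
#1 0x4e→b9/s1 MISS; vc=[7]
#2 0x3b→b7/s1 VC-HIT; vc=[9]
#3 0x4c→b9/s1 VC-HIT; vc=[7]
#4 0x79→b15/s1 MISS; vc=[7,9]
#5 0x3d→b7/s1 VC-HIT; vc=[15,9]
#6 0x3f→b7/s1 L1-HIT; vc=[15,9]
#7 0x6b→b13/s1 MISS; vc=[15,9,7]
#8 0x3c→b7/s1 VC-HIT; vc=[15,9,13]
#9 0x3e→b7/s1 L1-HIT; vc=[15,9,13]
#10 0x6f→b13/s1 VC-HIT; vc=[15,9,7]
#11 0x38→b7/s1 VC-HIT; vc=[15,9,13]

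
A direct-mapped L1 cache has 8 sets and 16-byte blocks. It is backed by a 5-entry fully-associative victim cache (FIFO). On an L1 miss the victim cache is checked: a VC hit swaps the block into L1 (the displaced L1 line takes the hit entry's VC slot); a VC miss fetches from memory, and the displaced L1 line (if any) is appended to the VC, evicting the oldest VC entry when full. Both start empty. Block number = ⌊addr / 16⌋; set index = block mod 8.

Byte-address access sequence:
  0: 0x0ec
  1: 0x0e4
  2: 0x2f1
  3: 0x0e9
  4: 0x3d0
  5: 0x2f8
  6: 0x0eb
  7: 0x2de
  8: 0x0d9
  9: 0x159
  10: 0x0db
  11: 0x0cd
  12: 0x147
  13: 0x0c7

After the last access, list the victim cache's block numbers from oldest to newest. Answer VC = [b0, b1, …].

#0 0xec→b14/s6 MISS; vc=[]
#1 0xe4→b14/s6 L1-HIT; vc=[]
#2 0x2f1→b47/s7 MISS; vc=[]
#3 0xe9→b14/s6 L1-HIT; vc=[]
#4 0x3d0→b61/s5 MISS; vc=[]
#5 0x2f8→b47/s7 L1-HIT; vc=[]
#6 0xeb→b14/s6 L1-HIT; vc=[]
#7 0x2de→b45/s5 MISS; vc=[61]
#8 0xd9→b13/s5 MISS; vc=[61,45]
#9 0x159→b21/s5 MISS; vc=[61,45,13]
#10 0xdb→b13/s5 VC-HIT; vc=[61,45,21]
#11 0xcd→b12/s4 MISS; vc=[61,45,21]
#12 0x147→b20/s4 MISS; vc=[61,45,21,12]
#13 0xc7→b12/s4 VC-HIT; vc=[61,45,21,20]

VC = [61, 45, 21, 20]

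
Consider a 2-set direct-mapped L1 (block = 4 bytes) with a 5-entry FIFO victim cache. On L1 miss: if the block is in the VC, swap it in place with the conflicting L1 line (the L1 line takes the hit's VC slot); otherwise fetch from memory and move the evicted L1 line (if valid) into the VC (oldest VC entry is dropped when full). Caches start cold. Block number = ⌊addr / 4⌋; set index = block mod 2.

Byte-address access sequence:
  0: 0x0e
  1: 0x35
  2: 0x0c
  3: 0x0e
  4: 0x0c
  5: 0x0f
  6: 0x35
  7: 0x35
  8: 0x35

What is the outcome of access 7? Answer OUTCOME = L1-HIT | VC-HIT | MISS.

OUTCOME = L1-HIT

#0 0xe→b3/s1 MISS; vc=[]
#1 0x35→b13/s1 MISS; vc=[3]
#2 0xc→b3/s1 VC-HIT; vc=[13]
#3 0xe→b3/s1 L1-HIT; vc=[13]
#4 0xc→b3/s1 L1-HIT; vc=[13]
#5 0xf→b3/s1 L1-HIT; vc=[13]
#6 0x35→b13/s1 VC-HIT; vc=[3]
#7 0x35→b13/s1 L1-HIT; vc=[3]
#8 0x35→b13/s1 L1-HIT; vc=[3]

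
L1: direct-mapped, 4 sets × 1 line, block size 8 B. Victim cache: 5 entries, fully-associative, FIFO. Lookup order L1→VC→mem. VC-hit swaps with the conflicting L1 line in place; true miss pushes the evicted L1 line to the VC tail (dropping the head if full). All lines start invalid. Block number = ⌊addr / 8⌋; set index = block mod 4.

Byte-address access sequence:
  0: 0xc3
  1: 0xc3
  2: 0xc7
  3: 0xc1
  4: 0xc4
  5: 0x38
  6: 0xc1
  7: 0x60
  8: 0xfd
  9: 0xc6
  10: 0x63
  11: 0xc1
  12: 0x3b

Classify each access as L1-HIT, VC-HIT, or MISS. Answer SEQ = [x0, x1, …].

0: 0xc3 (blk 24, set 0) → MISS  vc=[]
1: 0xc3 (blk 24, set 0) → L1-HIT  vc=[]
2: 0xc7 (blk 24, set 0) → L1-HIT  vc=[]
3: 0xc1 (blk 24, set 0) → L1-HIT  vc=[]
4: 0xc4 (blk 24, set 0) → L1-HIT  vc=[]
5: 0x38 (blk 7, set 3) → MISS  vc=[]
6: 0xc1 (blk 24, set 0) → L1-HIT  vc=[]
7: 0x60 (blk 12, set 0) → MISS  vc=[24]
8: 0xfd (blk 31, set 3) → MISS  vc=[24, 7]
9: 0xc6 (blk 24, set 0) → VC-HIT  vc=[12, 7]
10: 0x63 (blk 12, set 0) → VC-HIT  vc=[24, 7]
11: 0xc1 (blk 24, set 0) → VC-HIT  vc=[12, 7]
12: 0x3b (blk 7, set 3) → VC-HIT  vc=[12, 31]

SEQ = [MISS, L1-HIT, L1-HIT, L1-HIT, L1-HIT, MISS, L1-HIT, MISS, MISS, VC-HIT, VC-HIT, VC-HIT, VC-HIT]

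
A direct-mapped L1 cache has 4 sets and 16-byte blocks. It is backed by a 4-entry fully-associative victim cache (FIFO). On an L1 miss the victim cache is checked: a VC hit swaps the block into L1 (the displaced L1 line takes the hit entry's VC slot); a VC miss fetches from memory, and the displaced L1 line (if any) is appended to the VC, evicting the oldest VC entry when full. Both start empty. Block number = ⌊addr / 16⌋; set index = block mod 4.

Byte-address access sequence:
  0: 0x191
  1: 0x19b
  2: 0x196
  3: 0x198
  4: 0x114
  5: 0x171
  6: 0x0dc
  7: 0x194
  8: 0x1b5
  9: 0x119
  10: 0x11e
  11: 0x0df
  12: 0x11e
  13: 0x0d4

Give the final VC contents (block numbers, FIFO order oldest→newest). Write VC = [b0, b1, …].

0: 0x191 (blk 25, set 1) → MISS  vc=[]
1: 0x19b (blk 25, set 1) → L1-HIT  vc=[]
2: 0x196 (blk 25, set 1) → L1-HIT  vc=[]
3: 0x198 (blk 25, set 1) → L1-HIT  vc=[]
4: 0x114 (blk 17, set 1) → MISS  vc=[25]
5: 0x171 (blk 23, set 3) → MISS  vc=[25]
6: 0xdc (blk 13, set 1) → MISS  vc=[25, 17]
7: 0x194 (blk 25, set 1) → VC-HIT  vc=[13, 17]
8: 0x1b5 (blk 27, set 3) → MISS  vc=[13, 17, 23]
9: 0x119 (blk 17, set 1) → VC-HIT  vc=[13, 25, 23]
10: 0x11e (blk 17, set 1) → L1-HIT  vc=[13, 25, 23]
11: 0xdf (blk 13, set 1) → VC-HIT  vc=[17, 25, 23]
12: 0x11e (blk 17, set 1) → VC-HIT  vc=[13, 25, 23]
13: 0xd4 (blk 13, set 1) → VC-HIT  vc=[17, 25, 23]

VC = [17, 25, 23]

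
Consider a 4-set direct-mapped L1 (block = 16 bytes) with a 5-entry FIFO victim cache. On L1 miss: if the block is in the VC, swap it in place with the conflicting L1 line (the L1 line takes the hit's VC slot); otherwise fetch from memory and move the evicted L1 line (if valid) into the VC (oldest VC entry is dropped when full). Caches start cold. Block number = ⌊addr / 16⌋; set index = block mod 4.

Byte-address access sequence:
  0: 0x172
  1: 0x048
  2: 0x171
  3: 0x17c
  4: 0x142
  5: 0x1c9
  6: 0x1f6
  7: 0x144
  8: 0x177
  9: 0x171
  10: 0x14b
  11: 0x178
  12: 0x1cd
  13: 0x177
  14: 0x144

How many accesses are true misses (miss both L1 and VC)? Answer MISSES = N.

  [0] addr=0x172 blk=23 s=3: MISS | VC []
  [1] addr=0x48 blk=4 s=0: MISS | VC []
  [2] addr=0x171 blk=23 s=3: L1-HIT | VC []
  [3] addr=0x17c blk=23 s=3: L1-HIT | VC []
  [4] addr=0x142 blk=20 s=0: MISS | VC [4]
  [5] addr=0x1c9 blk=28 s=0: MISS | VC [4, 20]
  [6] addr=0x1f6 blk=31 s=3: MISS | VC [4, 20, 23]
  [7] addr=0x144 blk=20 s=0: VC-HIT | VC [4, 28, 23]
  [8] addr=0x177 blk=23 s=3: VC-HIT | VC [4, 28, 31]
  [9] addr=0x171 blk=23 s=3: L1-HIT | VC [4, 28, 31]
  [10] addr=0x14b blk=20 s=0: L1-HIT | VC [4, 28, 31]
  [11] addr=0x178 blk=23 s=3: L1-HIT | VC [4, 28, 31]
  [12] addr=0x1cd blk=28 s=0: VC-HIT | VC [4, 20, 31]
  [13] addr=0x177 blk=23 s=3: L1-HIT | VC [4, 20, 31]
  [14] addr=0x144 blk=20 s=0: VC-HIT | VC [4, 28, 31]

MISSES = 5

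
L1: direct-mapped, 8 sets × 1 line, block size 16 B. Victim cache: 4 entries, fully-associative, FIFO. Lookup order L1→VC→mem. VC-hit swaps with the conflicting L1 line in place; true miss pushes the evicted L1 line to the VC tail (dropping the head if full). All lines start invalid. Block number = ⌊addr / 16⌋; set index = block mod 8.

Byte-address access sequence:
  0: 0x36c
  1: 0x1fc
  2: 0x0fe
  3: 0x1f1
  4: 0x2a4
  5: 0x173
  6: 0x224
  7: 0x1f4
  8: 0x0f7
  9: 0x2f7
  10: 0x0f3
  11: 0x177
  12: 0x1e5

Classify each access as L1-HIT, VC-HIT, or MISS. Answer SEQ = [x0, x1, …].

SEQ = [MISS, MISS, MISS, VC-HIT, MISS, MISS, MISS, VC-HIT, VC-HIT, MISS, VC-HIT, VC-HIT, MISS]

  [0] addr=0x36c blk=54 s=6: MISS | VC []
  [1] addr=0x1fc blk=31 s=7: MISS | VC []
  [2] addr=0xfe blk=15 s=7: MISS | VC [31]
  [3] addr=0x1f1 blk=31 s=7: VC-HIT | VC [15]
  [4] addr=0x2a4 blk=42 s=2: MISS | VC [15]
  [5] addr=0x173 blk=23 s=7: MISS | VC [15, 31]
  [6] addr=0x224 blk=34 s=2: MISS | VC [15, 31, 42]
  [7] addr=0x1f4 blk=31 s=7: VC-HIT | VC [15, 23, 42]
  [8] addr=0xf7 blk=15 s=7: VC-HIT | VC [31, 23, 42]
  [9] addr=0x2f7 blk=47 s=7: MISS | VC [31, 23, 42, 15]
  [10] addr=0xf3 blk=15 s=7: VC-HIT | VC [31, 23, 42, 47]
  [11] addr=0x177 blk=23 s=7: VC-HIT | VC [31, 15, 42, 47]
  [12] addr=0x1e5 blk=30 s=6: MISS | VC [15, 42, 47, 54]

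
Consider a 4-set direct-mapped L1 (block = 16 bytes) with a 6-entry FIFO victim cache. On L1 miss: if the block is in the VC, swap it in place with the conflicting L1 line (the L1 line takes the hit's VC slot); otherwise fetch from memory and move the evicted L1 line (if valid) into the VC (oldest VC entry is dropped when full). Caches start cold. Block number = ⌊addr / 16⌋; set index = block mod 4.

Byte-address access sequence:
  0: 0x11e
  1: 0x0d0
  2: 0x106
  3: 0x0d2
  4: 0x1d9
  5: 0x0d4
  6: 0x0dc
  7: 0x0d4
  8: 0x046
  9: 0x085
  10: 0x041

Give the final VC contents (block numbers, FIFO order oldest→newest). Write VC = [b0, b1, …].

VC = [17, 29, 16, 8]

  [0] addr=0x11e blk=17 s=1: MISS | VC []
  [1] addr=0xd0 blk=13 s=1: MISS | VC [17]
  [2] addr=0x106 blk=16 s=0: MISS | VC [17]
  [3] addr=0xd2 blk=13 s=1: L1-HIT | VC [17]
  [4] addr=0x1d9 blk=29 s=1: MISS | VC [17, 13]
  [5] addr=0xd4 blk=13 s=1: VC-HIT | VC [17, 29]
  [6] addr=0xdc blk=13 s=1: L1-HIT | VC [17, 29]
  [7] addr=0xd4 blk=13 s=1: L1-HIT | VC [17, 29]
  [8] addr=0x46 blk=4 s=0: MISS | VC [17, 29, 16]
  [9] addr=0x85 blk=8 s=0: MISS | VC [17, 29, 16, 4]
  [10] addr=0x41 blk=4 s=0: VC-HIT | VC [17, 29, 16, 8]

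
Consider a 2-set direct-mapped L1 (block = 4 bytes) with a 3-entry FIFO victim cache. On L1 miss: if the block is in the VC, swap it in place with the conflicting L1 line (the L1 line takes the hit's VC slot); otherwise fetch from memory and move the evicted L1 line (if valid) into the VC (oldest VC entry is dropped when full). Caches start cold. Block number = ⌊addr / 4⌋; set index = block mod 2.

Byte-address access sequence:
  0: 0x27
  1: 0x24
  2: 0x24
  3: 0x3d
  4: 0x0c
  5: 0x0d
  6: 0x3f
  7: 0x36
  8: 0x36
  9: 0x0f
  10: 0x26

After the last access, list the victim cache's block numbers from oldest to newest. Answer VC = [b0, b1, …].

VC = [3, 13, 15]

#0 0x27→b9/s1 MISS; vc=[]
#1 0x24→b9/s1 L1-HIT; vc=[]
#2 0x24→b9/s1 L1-HIT; vc=[]
#3 0x3d→b15/s1 MISS; vc=[9]
#4 0xc→b3/s1 MISS; vc=[9,15]
#5 0xd→b3/s1 L1-HIT; vc=[9,15]
#6 0x3f→b15/s1 VC-HIT; vc=[9,3]
#7 0x36→b13/s1 MISS; vc=[9,3,15]
#8 0x36→b13/s1 L1-HIT; vc=[9,3,15]
#9 0xf→b3/s1 VC-HIT; vc=[9,13,15]
#10 0x26→b9/s1 VC-HIT; vc=[3,13,15]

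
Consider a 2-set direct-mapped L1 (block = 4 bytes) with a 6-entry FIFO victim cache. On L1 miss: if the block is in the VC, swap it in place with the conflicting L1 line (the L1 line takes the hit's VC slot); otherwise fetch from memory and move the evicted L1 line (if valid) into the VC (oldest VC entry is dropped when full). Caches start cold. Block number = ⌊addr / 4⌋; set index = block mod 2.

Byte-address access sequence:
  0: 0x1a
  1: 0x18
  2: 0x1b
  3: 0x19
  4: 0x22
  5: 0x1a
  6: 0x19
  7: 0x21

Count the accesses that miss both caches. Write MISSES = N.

  [0] addr=0x1a blk=6 s=0: MISS | VC []
  [1] addr=0x18 blk=6 s=0: L1-HIT | VC []
  [2] addr=0x1b blk=6 s=0: L1-HIT | VC []
  [3] addr=0x19 blk=6 s=0: L1-HIT | VC []
  [4] addr=0x22 blk=8 s=0: MISS | VC [6]
  [5] addr=0x1a blk=6 s=0: VC-HIT | VC [8]
  [6] addr=0x19 blk=6 s=0: L1-HIT | VC [8]
  [7] addr=0x21 blk=8 s=0: VC-HIT | VC [6]

MISSES = 2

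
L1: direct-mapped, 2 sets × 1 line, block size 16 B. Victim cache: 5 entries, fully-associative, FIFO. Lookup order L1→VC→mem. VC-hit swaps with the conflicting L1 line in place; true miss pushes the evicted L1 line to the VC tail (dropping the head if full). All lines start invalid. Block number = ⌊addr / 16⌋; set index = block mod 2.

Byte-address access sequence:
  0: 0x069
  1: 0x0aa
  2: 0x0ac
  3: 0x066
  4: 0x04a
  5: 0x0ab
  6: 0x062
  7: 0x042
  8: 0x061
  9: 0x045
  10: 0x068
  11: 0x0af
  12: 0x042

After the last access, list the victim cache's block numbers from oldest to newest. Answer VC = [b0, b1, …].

0: 0x69 (blk 6, set 0) → MISS  vc=[]
1: 0xaa (blk 10, set 0) → MISS  vc=[6]
2: 0xac (blk 10, set 0) → L1-HIT  vc=[6]
3: 0x66 (blk 6, set 0) → VC-HIT  vc=[10]
4: 0x4a (blk 4, set 0) → MISS  vc=[10, 6]
5: 0xab (blk 10, set 0) → VC-HIT  vc=[4, 6]
6: 0x62 (blk 6, set 0) → VC-HIT  vc=[4, 10]
7: 0x42 (blk 4, set 0) → VC-HIT  vc=[6, 10]
8: 0x61 (blk 6, set 0) → VC-HIT  vc=[4, 10]
9: 0x45 (blk 4, set 0) → VC-HIT  vc=[6, 10]
10: 0x68 (blk 6, set 0) → VC-HIT  vc=[4, 10]
11: 0xaf (blk 10, set 0) → VC-HIT  vc=[4, 6]
12: 0x42 (blk 4, set 0) → VC-HIT  vc=[10, 6]

VC = [10, 6]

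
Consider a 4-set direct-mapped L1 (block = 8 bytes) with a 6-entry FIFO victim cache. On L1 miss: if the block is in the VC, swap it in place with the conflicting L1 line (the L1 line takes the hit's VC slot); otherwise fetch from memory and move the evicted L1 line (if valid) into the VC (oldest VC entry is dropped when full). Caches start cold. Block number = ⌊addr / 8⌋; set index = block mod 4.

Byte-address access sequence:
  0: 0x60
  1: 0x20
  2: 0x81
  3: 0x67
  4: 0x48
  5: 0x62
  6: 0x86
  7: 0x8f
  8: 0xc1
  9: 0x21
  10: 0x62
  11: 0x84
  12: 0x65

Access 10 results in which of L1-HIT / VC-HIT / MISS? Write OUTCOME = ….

  [0] addr=0x60 blk=12 s=0: MISS | VC []
  [1] addr=0x20 blk=4 s=0: MISS | VC [12]
  [2] addr=0x81 blk=16 s=0: MISS | VC [12, 4]
  [3] addr=0x67 blk=12 s=0: VC-HIT | VC [16, 4]
  [4] addr=0x48 blk=9 s=1: MISS | VC [16, 4]
  [5] addr=0x62 blk=12 s=0: L1-HIT | VC [16, 4]
  [6] addr=0x86 blk=16 s=0: VC-HIT | VC [12, 4]
  [7] addr=0x8f blk=17 s=1: MISS | VC [12, 4, 9]
  [8] addr=0xc1 blk=24 s=0: MISS | VC [12, 4, 9, 16]
  [9] addr=0x21 blk=4 s=0: VC-HIT | VC [12, 24, 9, 16]
  [10] addr=0x62 blk=12 s=0: VC-HIT | VC [4, 24, 9, 16]
  [11] addr=0x84 blk=16 s=0: VC-HIT | VC [4, 24, 9, 12]
  [12] addr=0x65 blk=12 s=0: VC-HIT | VC [4, 24, 9, 16]

OUTCOME = VC-HIT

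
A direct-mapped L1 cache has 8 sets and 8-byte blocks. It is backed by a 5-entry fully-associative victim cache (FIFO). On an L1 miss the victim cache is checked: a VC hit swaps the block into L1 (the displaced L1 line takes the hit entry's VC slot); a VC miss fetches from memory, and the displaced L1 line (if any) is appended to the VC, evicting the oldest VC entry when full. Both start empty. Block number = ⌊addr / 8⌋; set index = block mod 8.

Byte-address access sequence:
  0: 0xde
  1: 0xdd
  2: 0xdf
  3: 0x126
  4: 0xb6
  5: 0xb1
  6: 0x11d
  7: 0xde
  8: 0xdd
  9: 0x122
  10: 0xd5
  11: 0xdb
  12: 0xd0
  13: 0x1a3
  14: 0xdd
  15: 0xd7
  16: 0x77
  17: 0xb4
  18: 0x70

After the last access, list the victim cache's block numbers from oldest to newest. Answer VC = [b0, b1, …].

VC = [35, 36, 22]

  [0] addr=0xde blk=27 s=3: MISS | VC []
  [1] addr=0xdd blk=27 s=3: L1-HIT | VC []
  [2] addr=0xdf blk=27 s=3: L1-HIT | VC []
  [3] addr=0x126 blk=36 s=4: MISS | VC []
  [4] addr=0xb6 blk=22 s=6: MISS | VC []
  [5] addr=0xb1 blk=22 s=6: L1-HIT | VC []
  [6] addr=0x11d blk=35 s=3: MISS | VC [27]
  [7] addr=0xde blk=27 s=3: VC-HIT | VC [35]
  [8] addr=0xdd blk=27 s=3: L1-HIT | VC [35]
  [9] addr=0x122 blk=36 s=4: L1-HIT | VC [35]
  [10] addr=0xd5 blk=26 s=2: MISS | VC [35]
  [11] addr=0xdb blk=27 s=3: L1-HIT | VC [35]
  [12] addr=0xd0 blk=26 s=2: L1-HIT | VC [35]
  [13] addr=0x1a3 blk=52 s=4: MISS | VC [35, 36]
  [14] addr=0xdd blk=27 s=3: L1-HIT | VC [35, 36]
  [15] addr=0xd7 blk=26 s=2: L1-HIT | VC [35, 36]
  [16] addr=0x77 blk=14 s=6: MISS | VC [35, 36, 22]
  [17] addr=0xb4 blk=22 s=6: VC-HIT | VC [35, 36, 14]
  [18] addr=0x70 blk=14 s=6: VC-HIT | VC [35, 36, 22]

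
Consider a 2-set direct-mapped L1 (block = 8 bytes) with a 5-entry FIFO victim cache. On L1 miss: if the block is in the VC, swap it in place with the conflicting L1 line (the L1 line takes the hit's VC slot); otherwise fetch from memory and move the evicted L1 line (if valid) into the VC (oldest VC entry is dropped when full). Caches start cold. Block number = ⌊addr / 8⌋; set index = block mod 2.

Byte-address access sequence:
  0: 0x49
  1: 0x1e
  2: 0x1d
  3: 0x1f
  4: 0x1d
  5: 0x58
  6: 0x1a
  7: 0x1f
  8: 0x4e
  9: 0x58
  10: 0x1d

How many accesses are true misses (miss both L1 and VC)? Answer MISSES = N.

MISSES = 3

#0 0x49→b9/s1 MISS; vc=[]
#1 0x1e→b3/s1 MISS; vc=[9]
#2 0x1d→b3/s1 L1-HIT; vc=[9]
#3 0x1f→b3/s1 L1-HIT; vc=[9]
#4 0x1d→b3/s1 L1-HIT; vc=[9]
#5 0x58→b11/s1 MISS; vc=[9,3]
#6 0x1a→b3/s1 VC-HIT; vc=[9,11]
#7 0x1f→b3/s1 L1-HIT; vc=[9,11]
#8 0x4e→b9/s1 VC-HIT; vc=[3,11]
#9 0x58→b11/s1 VC-HIT; vc=[3,9]
#10 0x1d→b3/s1 VC-HIT; vc=[11,9]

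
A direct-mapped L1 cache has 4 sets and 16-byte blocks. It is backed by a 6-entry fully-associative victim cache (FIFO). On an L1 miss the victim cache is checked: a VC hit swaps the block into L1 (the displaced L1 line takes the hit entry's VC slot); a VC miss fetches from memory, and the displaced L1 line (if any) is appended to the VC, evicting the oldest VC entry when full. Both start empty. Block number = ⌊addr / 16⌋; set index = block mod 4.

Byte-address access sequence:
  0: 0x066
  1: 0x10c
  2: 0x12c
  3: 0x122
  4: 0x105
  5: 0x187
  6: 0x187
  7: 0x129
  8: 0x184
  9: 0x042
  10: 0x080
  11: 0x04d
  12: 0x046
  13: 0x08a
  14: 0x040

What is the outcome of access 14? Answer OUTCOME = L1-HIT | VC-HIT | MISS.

OUTCOME = VC-HIT

#0 0x66→b6/s2 MISS; vc=[]
#1 0x10c→b16/s0 MISS; vc=[]
#2 0x12c→b18/s2 MISS; vc=[6]
#3 0x122→b18/s2 L1-HIT; vc=[6]
#4 0x105→b16/s0 L1-HIT; vc=[6]
#5 0x187→b24/s0 MISS; vc=[6,16]
#6 0x187→b24/s0 L1-HIT; vc=[6,16]
#7 0x129→b18/s2 L1-HIT; vc=[6,16]
#8 0x184→b24/s0 L1-HIT; vc=[6,16]
#9 0x42→b4/s0 MISS; vc=[6,16,24]
#10 0x80→b8/s0 MISS; vc=[6,16,24,4]
#11 0x4d→b4/s0 VC-HIT; vc=[6,16,24,8]
#12 0x46→b4/s0 L1-HIT; vc=[6,16,24,8]
#13 0x8a→b8/s0 VC-HIT; vc=[6,16,24,4]
#14 0x40→b4/s0 VC-HIT; vc=[6,16,24,8]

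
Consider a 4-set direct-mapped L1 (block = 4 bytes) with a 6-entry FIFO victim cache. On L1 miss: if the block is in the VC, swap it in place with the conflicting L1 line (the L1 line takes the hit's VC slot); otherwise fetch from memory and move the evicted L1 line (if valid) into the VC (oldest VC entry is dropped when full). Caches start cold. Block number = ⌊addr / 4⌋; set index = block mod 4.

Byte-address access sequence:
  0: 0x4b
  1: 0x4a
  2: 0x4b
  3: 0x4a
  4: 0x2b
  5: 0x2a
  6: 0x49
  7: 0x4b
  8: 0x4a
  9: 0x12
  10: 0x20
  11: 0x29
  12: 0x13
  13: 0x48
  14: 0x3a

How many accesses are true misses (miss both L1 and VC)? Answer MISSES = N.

MISSES = 5

0: 0x4b (blk 18, set 2) → MISS  vc=[]
1: 0x4a (blk 18, set 2) → L1-HIT  vc=[]
2: 0x4b (blk 18, set 2) → L1-HIT  vc=[]
3: 0x4a (blk 18, set 2) → L1-HIT  vc=[]
4: 0x2b (blk 10, set 2) → MISS  vc=[18]
5: 0x2a (blk 10, set 2) → L1-HIT  vc=[18]
6: 0x49 (blk 18, set 2) → VC-HIT  vc=[10]
7: 0x4b (blk 18, set 2) → L1-HIT  vc=[10]
8: 0x4a (blk 18, set 2) → L1-HIT  vc=[10]
9: 0x12 (blk 4, set 0) → MISS  vc=[10]
10: 0x20 (blk 8, set 0) → MISS  vc=[10, 4]
11: 0x29 (blk 10, set 2) → VC-HIT  vc=[18, 4]
12: 0x13 (blk 4, set 0) → VC-HIT  vc=[18, 8]
13: 0x48 (blk 18, set 2) → VC-HIT  vc=[10, 8]
14: 0x3a (blk 14, set 2) → MISS  vc=[10, 8, 18]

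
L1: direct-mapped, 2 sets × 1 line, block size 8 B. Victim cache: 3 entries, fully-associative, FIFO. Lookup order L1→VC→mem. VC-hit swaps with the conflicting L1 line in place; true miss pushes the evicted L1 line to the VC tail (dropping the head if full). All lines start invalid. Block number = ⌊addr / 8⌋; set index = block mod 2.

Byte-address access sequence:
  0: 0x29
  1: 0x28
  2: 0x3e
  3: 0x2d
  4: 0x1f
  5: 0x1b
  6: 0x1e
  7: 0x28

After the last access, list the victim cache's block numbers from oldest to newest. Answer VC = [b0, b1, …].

  [0] addr=0x29 blk=5 s=1: MISS | VC []
  [1] addr=0x28 blk=5 s=1: L1-HIT | VC []
  [2] addr=0x3e blk=7 s=1: MISS | VC [5]
  [3] addr=0x2d blk=5 s=1: VC-HIT | VC [7]
  [4] addr=0x1f blk=3 s=1: MISS | VC [7, 5]
  [5] addr=0x1b blk=3 s=1: L1-HIT | VC [7, 5]
  [6] addr=0x1e blk=3 s=1: L1-HIT | VC [7, 5]
  [7] addr=0x28 blk=5 s=1: VC-HIT | VC [7, 3]

VC = [7, 3]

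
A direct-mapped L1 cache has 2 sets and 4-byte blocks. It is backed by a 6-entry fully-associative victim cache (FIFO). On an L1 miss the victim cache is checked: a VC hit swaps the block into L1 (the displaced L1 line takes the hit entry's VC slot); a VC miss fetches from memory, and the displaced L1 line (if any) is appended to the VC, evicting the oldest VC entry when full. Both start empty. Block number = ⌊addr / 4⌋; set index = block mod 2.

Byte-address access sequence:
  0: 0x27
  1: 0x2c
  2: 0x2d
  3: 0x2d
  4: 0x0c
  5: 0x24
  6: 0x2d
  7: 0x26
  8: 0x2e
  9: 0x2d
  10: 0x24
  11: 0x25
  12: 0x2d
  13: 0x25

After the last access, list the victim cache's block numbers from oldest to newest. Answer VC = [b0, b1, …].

0: 0x27 (blk 9, set 1) → MISS  vc=[]
1: 0x2c (blk 11, set 1) → MISS  vc=[9]
2: 0x2d (blk 11, set 1) → L1-HIT  vc=[9]
3: 0x2d (blk 11, set 1) → L1-HIT  vc=[9]
4: 0xc (blk 3, set 1) → MISS  vc=[9, 11]
5: 0x24 (blk 9, set 1) → VC-HIT  vc=[3, 11]
6: 0x2d (blk 11, set 1) → VC-HIT  vc=[3, 9]
7: 0x26 (blk 9, set 1) → VC-HIT  vc=[3, 11]
8: 0x2e (blk 11, set 1) → VC-HIT  vc=[3, 9]
9: 0x2d (blk 11, set 1) → L1-HIT  vc=[3, 9]
10: 0x24 (blk 9, set 1) → VC-HIT  vc=[3, 11]
11: 0x25 (blk 9, set 1) → L1-HIT  vc=[3, 11]
12: 0x2d (blk 11, set 1) → VC-HIT  vc=[3, 9]
13: 0x25 (blk 9, set 1) → VC-HIT  vc=[3, 11]

VC = [3, 11]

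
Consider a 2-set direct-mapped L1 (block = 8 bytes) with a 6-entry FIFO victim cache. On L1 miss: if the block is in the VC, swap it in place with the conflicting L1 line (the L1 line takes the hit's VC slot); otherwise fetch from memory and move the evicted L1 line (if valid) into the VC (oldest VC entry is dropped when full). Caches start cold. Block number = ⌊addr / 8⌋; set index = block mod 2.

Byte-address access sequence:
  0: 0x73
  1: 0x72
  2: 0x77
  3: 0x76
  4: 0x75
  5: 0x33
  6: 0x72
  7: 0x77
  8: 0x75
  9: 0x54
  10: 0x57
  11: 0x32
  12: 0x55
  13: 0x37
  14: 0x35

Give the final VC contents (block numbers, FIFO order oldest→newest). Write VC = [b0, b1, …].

VC = [10, 14]

  [0] addr=0x73 blk=14 s=0: MISS | VC []
  [1] addr=0x72 blk=14 s=0: L1-HIT | VC []
  [2] addr=0x77 blk=14 s=0: L1-HIT | VC []
  [3] addr=0x76 blk=14 s=0: L1-HIT | VC []
  [4] addr=0x75 blk=14 s=0: L1-HIT | VC []
  [5] addr=0x33 blk=6 s=0: MISS | VC [14]
  [6] addr=0x72 blk=14 s=0: VC-HIT | VC [6]
  [7] addr=0x77 blk=14 s=0: L1-HIT | VC [6]
  [8] addr=0x75 blk=14 s=0: L1-HIT | VC [6]
  [9] addr=0x54 blk=10 s=0: MISS | VC [6, 14]
  [10] addr=0x57 blk=10 s=0: L1-HIT | VC [6, 14]
  [11] addr=0x32 blk=6 s=0: VC-HIT | VC [10, 14]
  [12] addr=0x55 blk=10 s=0: VC-HIT | VC [6, 14]
  [13] addr=0x37 blk=6 s=0: VC-HIT | VC [10, 14]
  [14] addr=0x35 blk=6 s=0: L1-HIT | VC [10, 14]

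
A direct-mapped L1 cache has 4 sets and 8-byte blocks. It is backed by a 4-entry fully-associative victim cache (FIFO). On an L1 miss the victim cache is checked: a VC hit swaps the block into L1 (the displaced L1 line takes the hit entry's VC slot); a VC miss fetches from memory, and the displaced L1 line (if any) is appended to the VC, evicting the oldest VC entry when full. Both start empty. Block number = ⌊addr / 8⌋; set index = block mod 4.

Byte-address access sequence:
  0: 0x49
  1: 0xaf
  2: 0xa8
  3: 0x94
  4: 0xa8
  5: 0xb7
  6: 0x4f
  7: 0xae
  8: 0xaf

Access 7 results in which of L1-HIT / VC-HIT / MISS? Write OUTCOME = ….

0: 0x49 (blk 9, set 1) → MISS  vc=[]
1: 0xaf (blk 21, set 1) → MISS  vc=[9]
2: 0xa8 (blk 21, set 1) → L1-HIT  vc=[9]
3: 0x94 (blk 18, set 2) → MISS  vc=[9]
4: 0xa8 (blk 21, set 1) → L1-HIT  vc=[9]
5: 0xb7 (blk 22, set 2) → MISS  vc=[9, 18]
6: 0x4f (blk 9, set 1) → VC-HIT  vc=[21, 18]
7: 0xae (blk 21, set 1) → VC-HIT  vc=[9, 18]
8: 0xaf (blk 21, set 1) → L1-HIT  vc=[9, 18]

OUTCOME = VC-HIT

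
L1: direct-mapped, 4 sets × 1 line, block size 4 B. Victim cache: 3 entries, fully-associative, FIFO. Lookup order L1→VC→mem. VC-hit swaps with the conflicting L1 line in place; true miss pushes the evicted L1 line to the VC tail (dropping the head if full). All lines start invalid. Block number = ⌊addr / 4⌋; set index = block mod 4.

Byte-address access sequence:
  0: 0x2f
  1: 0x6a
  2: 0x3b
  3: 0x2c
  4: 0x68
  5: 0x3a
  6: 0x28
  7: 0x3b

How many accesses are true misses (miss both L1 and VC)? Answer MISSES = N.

MISSES = 4

#0 0x2f→b11/s3 MISS; vc=[]
#1 0x6a→b26/s2 MISS; vc=[]
#2 0x3b→b14/s2 MISS; vc=[26]
#3 0x2c→b11/s3 L1-HIT; vc=[26]
#4 0x68→b26/s2 VC-HIT; vc=[14]
#5 0x3a→b14/s2 VC-HIT; vc=[26]
#6 0x28→b10/s2 MISS; vc=[26,14]
#7 0x3b→b14/s2 VC-HIT; vc=[26,10]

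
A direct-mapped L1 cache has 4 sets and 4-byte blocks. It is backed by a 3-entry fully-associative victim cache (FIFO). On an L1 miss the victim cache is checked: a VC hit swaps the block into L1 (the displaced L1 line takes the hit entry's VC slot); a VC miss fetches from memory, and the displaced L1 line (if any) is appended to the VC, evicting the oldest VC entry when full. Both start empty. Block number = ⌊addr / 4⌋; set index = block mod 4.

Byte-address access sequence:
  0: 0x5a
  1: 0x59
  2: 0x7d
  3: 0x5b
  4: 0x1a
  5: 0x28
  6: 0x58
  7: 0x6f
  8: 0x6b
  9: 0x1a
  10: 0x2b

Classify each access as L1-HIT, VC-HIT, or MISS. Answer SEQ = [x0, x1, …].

#0 0x5a→b22/s2 MISS; vc=[]
#1 0x59→b22/s2 L1-HIT; vc=[]
#2 0x7d→b31/s3 MISS; vc=[]
#3 0x5b→b22/s2 L1-HIT; vc=[]
#4 0x1a→b6/s2 MISS; vc=[22]
#5 0x28→b10/s2 MISS; vc=[22,6]
#6 0x58→b22/s2 VC-HIT; vc=[10,6]
#7 0x6f→b27/s3 MISS; vc=[10,6,31]
#8 0x6b→b26/s2 MISS; vc=[6,31,22]
#9 0x1a→b6/s2 VC-HIT; vc=[26,31,22]
#10 0x2b→b10/s2 MISS; vc=[31,22,6]

SEQ = [MISS, L1-HIT, MISS, L1-HIT, MISS, MISS, VC-HIT, MISS, MISS, VC-HIT, MISS]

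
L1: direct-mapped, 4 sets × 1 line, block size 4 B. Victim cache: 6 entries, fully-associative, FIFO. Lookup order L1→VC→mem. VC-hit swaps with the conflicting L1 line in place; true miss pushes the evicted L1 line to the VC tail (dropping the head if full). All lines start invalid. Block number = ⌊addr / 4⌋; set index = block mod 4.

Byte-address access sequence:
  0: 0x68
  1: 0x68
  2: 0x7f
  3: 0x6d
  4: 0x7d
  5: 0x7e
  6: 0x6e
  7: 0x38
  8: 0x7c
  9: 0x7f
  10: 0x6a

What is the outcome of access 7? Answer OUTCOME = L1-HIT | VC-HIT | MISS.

OUTCOME = MISS

#0 0x68→b26/s2 MISS; vc=[]
#1 0x68→b26/s2 L1-HIT; vc=[]
#2 0x7f→b31/s3 MISS; vc=[]
#3 0x6d→b27/s3 MISS; vc=[31]
#4 0x7d→b31/s3 VC-HIT; vc=[27]
#5 0x7e→b31/s3 L1-HIT; vc=[27]
#6 0x6e→b27/s3 VC-HIT; vc=[31]
#7 0x38→b14/s2 MISS; vc=[31,26]
#8 0x7c→b31/s3 VC-HIT; vc=[27,26]
#9 0x7f→b31/s3 L1-HIT; vc=[27,26]
#10 0x6a→b26/s2 VC-HIT; vc=[27,14]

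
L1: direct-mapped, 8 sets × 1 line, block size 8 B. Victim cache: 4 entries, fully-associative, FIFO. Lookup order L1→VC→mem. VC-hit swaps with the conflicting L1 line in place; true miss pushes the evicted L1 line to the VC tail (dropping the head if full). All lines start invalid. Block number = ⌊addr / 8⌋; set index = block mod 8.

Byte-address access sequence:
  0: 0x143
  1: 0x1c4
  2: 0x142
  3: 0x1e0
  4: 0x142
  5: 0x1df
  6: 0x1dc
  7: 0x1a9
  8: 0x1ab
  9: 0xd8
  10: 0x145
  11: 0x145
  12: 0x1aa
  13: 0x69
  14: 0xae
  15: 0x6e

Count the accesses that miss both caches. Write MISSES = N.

MISSES = 8

0: 0x143 (blk 40, set 0) → MISS  vc=[]
1: 0x1c4 (blk 56, set 0) → MISS  vc=[40]
2: 0x142 (blk 40, set 0) → VC-HIT  vc=[56]
3: 0x1e0 (blk 60, set 4) → MISS  vc=[56]
4: 0x142 (blk 40, set 0) → L1-HIT  vc=[56]
5: 0x1df (blk 59, set 3) → MISS  vc=[56]
6: 0x1dc (blk 59, set 3) → L1-HIT  vc=[56]
7: 0x1a9 (blk 53, set 5) → MISS  vc=[56]
8: 0x1ab (blk 53, set 5) → L1-HIT  vc=[56]
9: 0xd8 (blk 27, set 3) → MISS  vc=[56, 59]
10: 0x145 (blk 40, set 0) → L1-HIT  vc=[56, 59]
11: 0x145 (blk 40, set 0) → L1-HIT  vc=[56, 59]
12: 0x1aa (blk 53, set 5) → L1-HIT  vc=[56, 59]
13: 0x69 (blk 13, set 5) → MISS  vc=[56, 59, 53]
14: 0xae (blk 21, set 5) → MISS  vc=[56, 59, 53, 13]
15: 0x6e (blk 13, set 5) → VC-HIT  vc=[56, 59, 53, 21]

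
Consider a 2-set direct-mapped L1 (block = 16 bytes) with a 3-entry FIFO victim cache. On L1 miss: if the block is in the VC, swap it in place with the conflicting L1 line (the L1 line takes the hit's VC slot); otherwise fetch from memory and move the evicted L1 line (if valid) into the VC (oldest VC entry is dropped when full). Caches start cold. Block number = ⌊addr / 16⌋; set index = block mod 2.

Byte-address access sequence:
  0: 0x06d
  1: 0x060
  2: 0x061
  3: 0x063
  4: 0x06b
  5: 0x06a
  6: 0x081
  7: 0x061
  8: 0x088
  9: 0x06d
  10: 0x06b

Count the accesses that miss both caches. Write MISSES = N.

#0 0x6d→b6/s0 MISS; vc=[]
#1 0x60→b6/s0 L1-HIT; vc=[]
#2 0x61→b6/s0 L1-HIT; vc=[]
#3 0x63→b6/s0 L1-HIT; vc=[]
#4 0x6b→b6/s0 L1-HIT; vc=[]
#5 0x6a→b6/s0 L1-HIT; vc=[]
#6 0x81→b8/s0 MISS; vc=[6]
#7 0x61→b6/s0 VC-HIT; vc=[8]
#8 0x88→b8/s0 VC-HIT; vc=[6]
#9 0x6d→b6/s0 VC-HIT; vc=[8]
#10 0x6b→b6/s0 L1-HIT; vc=[8]

MISSES = 2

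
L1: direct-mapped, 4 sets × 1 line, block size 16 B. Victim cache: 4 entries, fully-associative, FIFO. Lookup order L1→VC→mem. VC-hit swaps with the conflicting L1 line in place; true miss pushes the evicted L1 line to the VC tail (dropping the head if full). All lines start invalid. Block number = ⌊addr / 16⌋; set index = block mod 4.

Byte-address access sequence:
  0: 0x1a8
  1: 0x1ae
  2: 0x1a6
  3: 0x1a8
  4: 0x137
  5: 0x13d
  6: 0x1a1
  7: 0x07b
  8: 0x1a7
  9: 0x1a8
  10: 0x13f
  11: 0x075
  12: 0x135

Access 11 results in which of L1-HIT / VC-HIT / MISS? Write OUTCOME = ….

  [0] addr=0x1a8 blk=26 s=2: MISS | VC []
  [1] addr=0x1ae blk=26 s=2: L1-HIT | VC []
  [2] addr=0x1a6 blk=26 s=2: L1-HIT | VC []
  [3] addr=0x1a8 blk=26 s=2: L1-HIT | VC []
  [4] addr=0x137 blk=19 s=3: MISS | VC []
  [5] addr=0x13d blk=19 s=3: L1-HIT | VC []
  [6] addr=0x1a1 blk=26 s=2: L1-HIT | VC []
  [7] addr=0x7b blk=7 s=3: MISS | VC [19]
  [8] addr=0x1a7 blk=26 s=2: L1-HIT | VC [19]
  [9] addr=0x1a8 blk=26 s=2: L1-HIT | VC [19]
  [10] addr=0x13f blk=19 s=3: VC-HIT | VC [7]
  [11] addr=0x75 blk=7 s=3: VC-HIT | VC [19]
  [12] addr=0x135 blk=19 s=3: VC-HIT | VC [7]

OUTCOME = VC-HIT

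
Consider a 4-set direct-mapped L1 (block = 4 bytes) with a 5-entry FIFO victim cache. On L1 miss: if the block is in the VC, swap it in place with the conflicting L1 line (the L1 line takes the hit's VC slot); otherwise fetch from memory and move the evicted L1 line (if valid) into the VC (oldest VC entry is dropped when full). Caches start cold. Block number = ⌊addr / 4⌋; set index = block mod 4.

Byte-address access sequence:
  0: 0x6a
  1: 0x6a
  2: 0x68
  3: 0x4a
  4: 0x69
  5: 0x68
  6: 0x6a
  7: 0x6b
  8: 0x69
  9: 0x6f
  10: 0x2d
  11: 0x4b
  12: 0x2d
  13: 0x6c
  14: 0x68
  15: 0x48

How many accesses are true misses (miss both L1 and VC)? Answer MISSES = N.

MISSES = 4

#0 0x6a→b26/s2 MISS; vc=[]
#1 0x6a→b26/s2 L1-HIT; vc=[]
#2 0x68→b26/s2 L1-HIT; vc=[]
#3 0x4a→b18/s2 MISS; vc=[26]
#4 0x69→b26/s2 VC-HIT; vc=[18]
#5 0x68→b26/s2 L1-HIT; vc=[18]
#6 0x6a→b26/s2 L1-HIT; vc=[18]
#7 0x6b→b26/s2 L1-HIT; vc=[18]
#8 0x69→b26/s2 L1-HIT; vc=[18]
#9 0x6f→b27/s3 MISS; vc=[18]
#10 0x2d→b11/s3 MISS; vc=[18,27]
#11 0x4b→b18/s2 VC-HIT; vc=[26,27]
#12 0x2d→b11/s3 L1-HIT; vc=[26,27]
#13 0x6c→b27/s3 VC-HIT; vc=[26,11]
#14 0x68→b26/s2 VC-HIT; vc=[18,11]
#15 0x48→b18/s2 VC-HIT; vc=[26,11]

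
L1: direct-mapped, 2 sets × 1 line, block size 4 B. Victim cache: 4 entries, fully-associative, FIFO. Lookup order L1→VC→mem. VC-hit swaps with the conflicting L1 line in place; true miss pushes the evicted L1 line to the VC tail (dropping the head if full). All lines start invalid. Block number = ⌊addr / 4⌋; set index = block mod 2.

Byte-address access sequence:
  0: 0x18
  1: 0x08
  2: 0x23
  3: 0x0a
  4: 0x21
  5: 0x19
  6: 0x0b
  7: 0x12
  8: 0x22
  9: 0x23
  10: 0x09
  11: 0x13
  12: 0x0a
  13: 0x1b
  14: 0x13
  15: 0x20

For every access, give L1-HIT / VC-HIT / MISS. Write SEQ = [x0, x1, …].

SEQ = [MISS, MISS, MISS, VC-HIT, VC-HIT, VC-HIT, VC-HIT, MISS, VC-HIT, L1-HIT, VC-HIT, VC-HIT, VC-HIT, VC-HIT, VC-HIT, VC-HIT]

0: 0x18 (blk 6, set 0) → MISS  vc=[]
1: 0x8 (blk 2, set 0) → MISS  vc=[6]
2: 0x23 (blk 8, set 0) → MISS  vc=[6, 2]
3: 0xa (blk 2, set 0) → VC-HIT  vc=[6, 8]
4: 0x21 (blk 8, set 0) → VC-HIT  vc=[6, 2]
5: 0x19 (blk 6, set 0) → VC-HIT  vc=[8, 2]
6: 0xb (blk 2, set 0) → VC-HIT  vc=[8, 6]
7: 0x12 (blk 4, set 0) → MISS  vc=[8, 6, 2]
8: 0x22 (blk 8, set 0) → VC-HIT  vc=[4, 6, 2]
9: 0x23 (blk 8, set 0) → L1-HIT  vc=[4, 6, 2]
10: 0x9 (blk 2, set 0) → VC-HIT  vc=[4, 6, 8]
11: 0x13 (blk 4, set 0) → VC-HIT  vc=[2, 6, 8]
12: 0xa (blk 2, set 0) → VC-HIT  vc=[4, 6, 8]
13: 0x1b (blk 6, set 0) → VC-HIT  vc=[4, 2, 8]
14: 0x13 (blk 4, set 0) → VC-HIT  vc=[6, 2, 8]
15: 0x20 (blk 8, set 0) → VC-HIT  vc=[6, 2, 4]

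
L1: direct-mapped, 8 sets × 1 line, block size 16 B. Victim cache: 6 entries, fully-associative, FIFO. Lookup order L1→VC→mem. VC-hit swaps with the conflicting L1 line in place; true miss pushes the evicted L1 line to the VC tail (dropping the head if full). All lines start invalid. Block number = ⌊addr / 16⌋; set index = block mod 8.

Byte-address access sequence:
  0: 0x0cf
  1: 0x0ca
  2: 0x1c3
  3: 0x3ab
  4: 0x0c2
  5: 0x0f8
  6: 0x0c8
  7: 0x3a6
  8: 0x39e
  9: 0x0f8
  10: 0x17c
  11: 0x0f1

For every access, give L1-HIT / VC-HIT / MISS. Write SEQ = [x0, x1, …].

  [0] addr=0xcf blk=12 s=4: MISS | VC []
  [1] addr=0xca blk=12 s=4: L1-HIT | VC []
  [2] addr=0x1c3 blk=28 s=4: MISS | VC [12]
  [3] addr=0x3ab blk=58 s=2: MISS | VC [12]
  [4] addr=0xc2 blk=12 s=4: VC-HIT | VC [28]
  [5] addr=0xf8 blk=15 s=7: MISS | VC [28]
  [6] addr=0xc8 blk=12 s=4: L1-HIT | VC [28]
  [7] addr=0x3a6 blk=58 s=2: L1-HIT | VC [28]
  [8] addr=0x39e blk=57 s=1: MISS | VC [28]
  [9] addr=0xf8 blk=15 s=7: L1-HIT | VC [28]
  [10] addr=0x17c blk=23 s=7: MISS | VC [28, 15]
  [11] addr=0xf1 blk=15 s=7: VC-HIT | VC [28, 23]

SEQ = [MISS, L1-HIT, MISS, MISS, VC-HIT, MISS, L1-HIT, L1-HIT, MISS, L1-HIT, MISS, VC-HIT]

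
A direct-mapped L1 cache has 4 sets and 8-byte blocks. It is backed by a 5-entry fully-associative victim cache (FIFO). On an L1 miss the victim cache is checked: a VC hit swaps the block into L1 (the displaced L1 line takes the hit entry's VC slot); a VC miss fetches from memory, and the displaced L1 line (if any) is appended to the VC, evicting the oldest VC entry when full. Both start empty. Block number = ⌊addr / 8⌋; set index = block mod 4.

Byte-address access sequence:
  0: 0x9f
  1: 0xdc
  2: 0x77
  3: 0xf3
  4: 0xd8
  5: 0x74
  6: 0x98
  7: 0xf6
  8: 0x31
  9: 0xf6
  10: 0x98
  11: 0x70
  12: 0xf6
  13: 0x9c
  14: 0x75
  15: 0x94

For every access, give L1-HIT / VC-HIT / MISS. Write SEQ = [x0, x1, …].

SEQ = [MISS, MISS, MISS, MISS, L1-HIT, VC-HIT, VC-HIT, VC-HIT, MISS, VC-HIT, L1-HIT, VC-HIT, VC-HIT, L1-HIT, VC-HIT, MISS]

#0 0x9f→b19/s3 MISS; vc=[]
#1 0xdc→b27/s3 MISS; vc=[19]
#2 0x77→b14/s2 MISS; vc=[19]
#3 0xf3→b30/s2 MISS; vc=[19,14]
#4 0xd8→b27/s3 L1-HIT; vc=[19,14]
#5 0x74→b14/s2 VC-HIT; vc=[19,30]
#6 0x98→b19/s3 VC-HIT; vc=[27,30]
#7 0xf6→b30/s2 VC-HIT; vc=[27,14]
#8 0x31→b6/s2 MISS; vc=[27,14,30]
#9 0xf6→b30/s2 VC-HIT; vc=[27,14,6]
#10 0x98→b19/s3 L1-HIT; vc=[27,14,6]
#11 0x70→b14/s2 VC-HIT; vc=[27,30,6]
#12 0xf6→b30/s2 VC-HIT; vc=[27,14,6]
#13 0x9c→b19/s3 L1-HIT; vc=[27,14,6]
#14 0x75→b14/s2 VC-HIT; vc=[27,30,6]
#15 0x94→b18/s2 MISS; vc=[27,30,6,14]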